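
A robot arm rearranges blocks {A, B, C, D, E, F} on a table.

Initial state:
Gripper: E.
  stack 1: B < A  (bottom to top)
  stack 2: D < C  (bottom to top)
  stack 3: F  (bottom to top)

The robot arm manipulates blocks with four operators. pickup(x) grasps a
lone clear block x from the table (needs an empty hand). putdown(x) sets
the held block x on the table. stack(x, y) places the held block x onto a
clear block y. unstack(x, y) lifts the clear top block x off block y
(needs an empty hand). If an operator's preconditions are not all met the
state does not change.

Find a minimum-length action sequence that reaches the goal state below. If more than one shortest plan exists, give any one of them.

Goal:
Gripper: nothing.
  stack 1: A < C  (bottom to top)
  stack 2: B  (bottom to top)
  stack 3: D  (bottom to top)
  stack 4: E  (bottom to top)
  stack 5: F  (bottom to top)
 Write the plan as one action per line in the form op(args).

putdown(E)
unstack(A, B)
putdown(A)
unstack(C, D)
stack(C, A)

step 1 (putdown(E)): towers=[B/A; D/C; E; F] holding=-
step 2 (unstack(A, B)): towers=[B; D/C; E; F] holding=A
step 3 (putdown(A)): towers=[A; B; D/C; E; F] holding=-
step 4 (unstack(C, D)): towers=[A; B; D; E; F] holding=C
step 5 (stack(C, A)): towers=[A/C; B; D; E; F] holding=-
goal check: towers=[A/C; B; D; E; F] holding=- — reached (length 5, optimal by BFS)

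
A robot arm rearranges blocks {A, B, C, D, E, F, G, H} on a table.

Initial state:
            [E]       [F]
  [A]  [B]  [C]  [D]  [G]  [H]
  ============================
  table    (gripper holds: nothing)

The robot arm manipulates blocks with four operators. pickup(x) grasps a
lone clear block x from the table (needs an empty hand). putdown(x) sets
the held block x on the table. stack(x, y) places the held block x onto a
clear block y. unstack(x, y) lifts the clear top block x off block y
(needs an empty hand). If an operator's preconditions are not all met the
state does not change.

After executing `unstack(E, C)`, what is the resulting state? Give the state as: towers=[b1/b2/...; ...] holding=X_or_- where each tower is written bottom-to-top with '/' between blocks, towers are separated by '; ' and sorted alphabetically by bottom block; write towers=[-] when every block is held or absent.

towers=[A; B; C; D; G/F; H] holding=E

before: towers=[A; B; C/E; D; G/F; H] holding=-
pre[unstack(E, C)]: on(E,C) ok, clear(E) ok, handempty ok
all met → apply unstack(E, C)
after:  towers=[A; B; C; D; G/F; H] holding=E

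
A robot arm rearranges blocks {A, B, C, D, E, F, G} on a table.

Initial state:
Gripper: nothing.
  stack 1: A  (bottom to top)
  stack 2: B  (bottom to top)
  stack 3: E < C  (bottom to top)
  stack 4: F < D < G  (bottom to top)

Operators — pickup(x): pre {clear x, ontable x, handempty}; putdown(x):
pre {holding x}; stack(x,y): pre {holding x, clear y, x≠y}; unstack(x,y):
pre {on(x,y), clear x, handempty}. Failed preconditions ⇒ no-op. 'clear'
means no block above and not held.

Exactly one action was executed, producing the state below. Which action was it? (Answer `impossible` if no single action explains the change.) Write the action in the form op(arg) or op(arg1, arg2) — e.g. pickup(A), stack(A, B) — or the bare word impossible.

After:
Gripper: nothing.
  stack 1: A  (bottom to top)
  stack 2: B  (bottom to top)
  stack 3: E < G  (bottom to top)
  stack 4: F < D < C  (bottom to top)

target: towers=[A; B; E/G; F/D/C] holding=-
         pickup(B) → towers=[A; E/C; F/D/G] holding=B
     unstack(G, D) → towers=[A; B; E/C; F/D] holding=G
         pickup(A) → towers=[B; E/C; F/D/G] holding=A
     unstack(C, E) → towers=[A; B; E; F/D/G] holding=C
none of the 4 applicable actions match → impossible

impossible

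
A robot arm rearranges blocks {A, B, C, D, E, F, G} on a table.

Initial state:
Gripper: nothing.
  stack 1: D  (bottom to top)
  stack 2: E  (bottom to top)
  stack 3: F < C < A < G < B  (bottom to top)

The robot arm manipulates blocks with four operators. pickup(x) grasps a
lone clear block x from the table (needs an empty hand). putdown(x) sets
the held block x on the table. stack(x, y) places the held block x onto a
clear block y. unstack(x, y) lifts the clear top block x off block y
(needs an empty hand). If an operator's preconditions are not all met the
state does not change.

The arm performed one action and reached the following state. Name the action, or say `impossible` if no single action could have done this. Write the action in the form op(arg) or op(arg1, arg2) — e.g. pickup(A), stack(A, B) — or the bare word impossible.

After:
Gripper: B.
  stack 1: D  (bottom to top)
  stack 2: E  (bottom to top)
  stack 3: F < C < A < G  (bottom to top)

target: towers=[D; E; F/C/A/G] holding=B
     unstack(B, G) → towers=[D; E; F/C/A/G] holding=B  ← match
         pickup(D) → towers=[E; F/C/A/G/B] holding=D
         pickup(E) → towers=[D; F/C/A/G/B] holding=E

unstack(B, G)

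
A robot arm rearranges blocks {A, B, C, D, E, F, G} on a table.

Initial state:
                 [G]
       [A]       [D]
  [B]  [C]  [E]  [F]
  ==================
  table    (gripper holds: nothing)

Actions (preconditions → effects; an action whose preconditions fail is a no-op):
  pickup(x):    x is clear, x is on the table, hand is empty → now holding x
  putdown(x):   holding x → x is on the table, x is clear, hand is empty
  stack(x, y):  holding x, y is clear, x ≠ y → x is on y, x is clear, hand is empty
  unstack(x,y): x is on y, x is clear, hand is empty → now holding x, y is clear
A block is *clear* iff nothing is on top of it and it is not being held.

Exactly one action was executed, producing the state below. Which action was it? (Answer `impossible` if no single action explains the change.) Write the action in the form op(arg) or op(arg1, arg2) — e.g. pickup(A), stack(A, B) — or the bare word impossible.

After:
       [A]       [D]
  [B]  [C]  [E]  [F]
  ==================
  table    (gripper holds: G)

unstack(G, D)

target: towers=[B; C/A; E; F/D] holding=G
         pickup(B) → towers=[C/A; E; F/D/G] holding=B
     unstack(G, D) → towers=[B; C/A; E; F/D] holding=G  ← match
     unstack(A, C) → towers=[B; C; E; F/D/G] holding=A
         pickup(E) → towers=[B; C/A; F/D/G] holding=E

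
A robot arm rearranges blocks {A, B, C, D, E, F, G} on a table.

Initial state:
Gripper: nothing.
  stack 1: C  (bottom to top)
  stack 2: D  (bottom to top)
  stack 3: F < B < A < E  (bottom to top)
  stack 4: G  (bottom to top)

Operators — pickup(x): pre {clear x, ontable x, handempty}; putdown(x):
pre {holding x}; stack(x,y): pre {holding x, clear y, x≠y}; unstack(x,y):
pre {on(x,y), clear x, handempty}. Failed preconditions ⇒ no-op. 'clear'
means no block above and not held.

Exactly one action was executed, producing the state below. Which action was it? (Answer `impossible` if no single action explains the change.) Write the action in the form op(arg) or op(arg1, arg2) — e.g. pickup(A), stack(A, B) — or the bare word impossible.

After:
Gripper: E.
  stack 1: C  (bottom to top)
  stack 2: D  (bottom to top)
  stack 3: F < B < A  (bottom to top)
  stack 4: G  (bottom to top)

target: towers=[C; D; F/B/A; G] holding=E
         pickup(G) → towers=[C; D; F/B/A/E] holding=G
         pickup(D) → towers=[C; F/B/A/E; G] holding=D
     unstack(E, A) → towers=[C; D; F/B/A; G] holding=E  ← match
         pickup(C) → towers=[D; F/B/A/E; G] holding=C

unstack(E, A)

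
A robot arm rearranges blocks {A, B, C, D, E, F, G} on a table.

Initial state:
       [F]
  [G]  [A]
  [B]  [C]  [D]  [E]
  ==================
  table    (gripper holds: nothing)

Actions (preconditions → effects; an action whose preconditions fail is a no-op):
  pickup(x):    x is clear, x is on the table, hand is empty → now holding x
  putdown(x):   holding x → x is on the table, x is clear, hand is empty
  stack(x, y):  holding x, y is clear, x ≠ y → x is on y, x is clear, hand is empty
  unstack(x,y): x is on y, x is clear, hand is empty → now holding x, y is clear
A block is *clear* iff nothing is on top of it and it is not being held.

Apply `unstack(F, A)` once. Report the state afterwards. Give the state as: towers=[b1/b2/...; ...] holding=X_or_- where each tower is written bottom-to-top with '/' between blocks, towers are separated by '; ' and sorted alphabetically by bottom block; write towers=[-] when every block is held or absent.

towers=[B/G; C/A; D; E] holding=F

before: towers=[B/G; C/A/F; D; E] holding=-
pre[unstack(F, A)]: on(F,A) ok, clear(F) ok, handempty ok
all met → apply unstack(F, A)
after:  towers=[B/G; C/A; D; E] holding=F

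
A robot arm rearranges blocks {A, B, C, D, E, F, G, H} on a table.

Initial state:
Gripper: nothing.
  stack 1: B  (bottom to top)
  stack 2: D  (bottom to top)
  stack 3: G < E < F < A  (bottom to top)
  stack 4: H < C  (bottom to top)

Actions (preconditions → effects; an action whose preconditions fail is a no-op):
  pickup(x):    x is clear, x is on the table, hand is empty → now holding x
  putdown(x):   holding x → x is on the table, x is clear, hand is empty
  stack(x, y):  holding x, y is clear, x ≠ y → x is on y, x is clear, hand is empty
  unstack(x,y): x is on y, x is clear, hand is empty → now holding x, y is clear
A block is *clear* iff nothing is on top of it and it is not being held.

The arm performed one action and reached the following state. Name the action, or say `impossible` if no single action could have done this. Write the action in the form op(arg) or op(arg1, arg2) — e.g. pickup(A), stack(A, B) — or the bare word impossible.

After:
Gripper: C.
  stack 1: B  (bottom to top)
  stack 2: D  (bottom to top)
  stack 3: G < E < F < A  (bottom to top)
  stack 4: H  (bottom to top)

target: towers=[B; D; G/E/F/A; H] holding=C
     unstack(A, F) → towers=[B; D; G/E/F; H/C] holding=A
         pickup(B) → towers=[D; G/E/F/A; H/C] holding=B
         pickup(D) → towers=[B; G/E/F/A; H/C] holding=D
     unstack(C, H) → towers=[B; D; G/E/F/A; H] holding=C  ← match

unstack(C, H)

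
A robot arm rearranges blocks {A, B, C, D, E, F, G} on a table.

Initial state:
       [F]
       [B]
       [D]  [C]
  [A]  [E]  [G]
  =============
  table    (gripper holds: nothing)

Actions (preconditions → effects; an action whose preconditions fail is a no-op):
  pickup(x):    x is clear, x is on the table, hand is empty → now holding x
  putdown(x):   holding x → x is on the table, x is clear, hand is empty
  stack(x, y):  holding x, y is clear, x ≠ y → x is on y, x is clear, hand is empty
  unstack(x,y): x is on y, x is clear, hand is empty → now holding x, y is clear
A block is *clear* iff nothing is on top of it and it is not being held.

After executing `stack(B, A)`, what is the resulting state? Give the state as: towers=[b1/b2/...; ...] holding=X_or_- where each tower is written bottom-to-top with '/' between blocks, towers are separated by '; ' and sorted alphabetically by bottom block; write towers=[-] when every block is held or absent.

towers=[A; E/D/B/F; G/C] holding=-

before: towers=[A; E/D/B/F; G/C] holding=-
pre[stack(B, A)]: holding(B) fail, clear(A) ok, B≠A ok
holding(B) unmet → stack(B, A) is a no-op
after:  towers=[A; E/D/B/F; G/C] holding=-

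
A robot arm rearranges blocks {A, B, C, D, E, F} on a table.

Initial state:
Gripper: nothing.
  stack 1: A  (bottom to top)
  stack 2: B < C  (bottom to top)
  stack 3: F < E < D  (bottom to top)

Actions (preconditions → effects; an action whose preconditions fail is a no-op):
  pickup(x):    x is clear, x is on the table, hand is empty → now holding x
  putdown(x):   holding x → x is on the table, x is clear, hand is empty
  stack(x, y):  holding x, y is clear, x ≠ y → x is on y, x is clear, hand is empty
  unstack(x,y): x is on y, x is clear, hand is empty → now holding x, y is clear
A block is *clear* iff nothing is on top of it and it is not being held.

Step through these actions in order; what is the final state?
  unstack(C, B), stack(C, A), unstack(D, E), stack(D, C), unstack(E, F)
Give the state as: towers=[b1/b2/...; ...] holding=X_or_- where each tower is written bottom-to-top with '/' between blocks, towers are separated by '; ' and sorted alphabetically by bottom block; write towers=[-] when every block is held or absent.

towers=[A/C/D; B; F] holding=E

step 1 (unstack(C, B)): towers=[A; B; F/E/D] holding=C
step 2 (stack(C, A)): towers=[A/C; B; F/E/D] holding=-
step 3 (unstack(D, E)): towers=[A/C; B; F/E] holding=D
step 4 (stack(D, C)): towers=[A/C/D; B; F/E] holding=-
step 5 (unstack(E, F)): towers=[A/C/D; B; F] holding=E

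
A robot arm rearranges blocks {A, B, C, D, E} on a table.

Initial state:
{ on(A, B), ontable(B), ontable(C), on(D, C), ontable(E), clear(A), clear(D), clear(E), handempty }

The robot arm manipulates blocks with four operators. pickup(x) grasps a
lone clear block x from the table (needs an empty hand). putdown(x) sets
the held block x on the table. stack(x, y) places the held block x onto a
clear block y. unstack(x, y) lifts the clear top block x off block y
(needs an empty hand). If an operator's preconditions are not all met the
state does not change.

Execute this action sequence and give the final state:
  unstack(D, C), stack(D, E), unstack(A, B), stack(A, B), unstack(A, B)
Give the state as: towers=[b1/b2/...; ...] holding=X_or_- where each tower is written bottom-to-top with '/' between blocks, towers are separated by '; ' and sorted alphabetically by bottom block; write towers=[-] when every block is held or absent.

step 1 (unstack(D, C)): towers=[B/A; C; E] holding=D
step 2 (stack(D, E)): towers=[B/A; C; E/D] holding=-
step 3 (unstack(A, B)): towers=[B; C; E/D] holding=A
step 4 (stack(A, B)): towers=[B/A; C; E/D] holding=-
step 5 (unstack(A, B)): towers=[B; C; E/D] holding=A

towers=[B; C; E/D] holding=A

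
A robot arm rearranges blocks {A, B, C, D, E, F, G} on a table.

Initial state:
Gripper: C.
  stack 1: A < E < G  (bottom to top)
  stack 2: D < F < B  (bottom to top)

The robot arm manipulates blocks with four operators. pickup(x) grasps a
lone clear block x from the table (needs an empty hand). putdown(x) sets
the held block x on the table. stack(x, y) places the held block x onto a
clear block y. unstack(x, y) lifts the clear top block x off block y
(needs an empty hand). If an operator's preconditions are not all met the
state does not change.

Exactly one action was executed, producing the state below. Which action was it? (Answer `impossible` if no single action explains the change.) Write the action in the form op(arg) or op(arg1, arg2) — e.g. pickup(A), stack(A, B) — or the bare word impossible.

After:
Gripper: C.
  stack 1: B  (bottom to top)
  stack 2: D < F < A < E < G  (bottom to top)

impossible

target: towers=[B; D/F/A/E/G] holding=C
        putdown(C) → towers=[A/E/G; C; D/F/B] holding=-
       stack(C, B) → towers=[A/E/G; D/F/B/C] holding=-
       stack(C, G) → towers=[A/E/G/C; D/F/B] holding=-
none of the 3 applicable actions match → impossible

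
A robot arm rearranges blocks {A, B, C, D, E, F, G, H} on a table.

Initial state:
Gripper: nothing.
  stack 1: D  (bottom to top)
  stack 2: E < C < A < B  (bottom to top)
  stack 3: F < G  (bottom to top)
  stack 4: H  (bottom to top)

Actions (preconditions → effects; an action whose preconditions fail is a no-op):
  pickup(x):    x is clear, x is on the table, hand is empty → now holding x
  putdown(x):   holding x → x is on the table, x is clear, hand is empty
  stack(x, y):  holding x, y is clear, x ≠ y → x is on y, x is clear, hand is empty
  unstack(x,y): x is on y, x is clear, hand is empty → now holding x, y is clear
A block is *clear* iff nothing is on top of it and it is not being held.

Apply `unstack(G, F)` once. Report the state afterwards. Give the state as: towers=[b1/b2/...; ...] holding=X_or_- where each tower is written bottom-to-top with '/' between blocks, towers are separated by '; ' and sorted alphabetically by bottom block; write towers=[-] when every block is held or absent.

before: towers=[D; E/C/A/B; F/G; H] holding=-
pre[unstack(G, F)]: on(G,F) ✓, clear(G) ✓, handempty ✓
all met → apply unstack(G, F)
after:  towers=[D; E/C/A/B; F; H] holding=G

towers=[D; E/C/A/B; F; H] holding=G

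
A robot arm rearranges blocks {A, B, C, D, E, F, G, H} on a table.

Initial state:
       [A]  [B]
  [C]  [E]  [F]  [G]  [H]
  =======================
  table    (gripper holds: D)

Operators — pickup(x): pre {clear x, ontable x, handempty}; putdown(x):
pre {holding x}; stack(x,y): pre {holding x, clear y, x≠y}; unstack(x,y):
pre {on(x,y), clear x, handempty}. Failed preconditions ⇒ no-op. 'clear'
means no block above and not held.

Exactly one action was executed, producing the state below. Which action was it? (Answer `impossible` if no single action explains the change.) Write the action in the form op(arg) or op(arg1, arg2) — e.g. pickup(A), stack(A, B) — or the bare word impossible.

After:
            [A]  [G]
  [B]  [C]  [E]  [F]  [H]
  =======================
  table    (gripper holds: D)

target: towers=[B; C; E/A; F/G; H] holding=D
        putdown(D) → towers=[C; D; E/A; F/B; G; H] holding=-
       stack(D, G) → towers=[C; E/A; F/B; G/D; H] holding=-
       stack(D, A) → towers=[C; E/A/D; F/B; G; H] holding=-
       stack(D, H) → towers=[C; E/A; F/B; G; H/D] holding=-
       stack(D, B) → towers=[C; E/A; F/B/D; G; H] holding=-
       stack(D, C) → towers=[C/D; E/A; F/B; G; H] holding=-
none of the 6 applicable actions match → impossible

impossible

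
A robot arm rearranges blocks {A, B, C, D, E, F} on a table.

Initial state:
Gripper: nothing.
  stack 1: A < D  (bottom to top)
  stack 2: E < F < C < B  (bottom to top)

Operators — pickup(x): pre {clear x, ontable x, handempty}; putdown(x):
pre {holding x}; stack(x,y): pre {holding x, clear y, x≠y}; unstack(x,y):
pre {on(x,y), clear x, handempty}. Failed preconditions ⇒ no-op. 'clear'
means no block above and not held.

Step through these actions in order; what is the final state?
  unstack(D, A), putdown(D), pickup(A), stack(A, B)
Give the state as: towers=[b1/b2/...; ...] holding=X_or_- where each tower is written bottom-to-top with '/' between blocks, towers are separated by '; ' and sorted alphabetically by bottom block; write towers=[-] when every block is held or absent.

step 1 (unstack(D, A)): towers=[A; E/F/C/B] holding=D
step 2 (putdown(D)): towers=[A; D; E/F/C/B] holding=-
step 3 (pickup(A)): towers=[D; E/F/C/B] holding=A
step 4 (stack(A, B)): towers=[D; E/F/C/B/A] holding=-

towers=[D; E/F/C/B/A] holding=-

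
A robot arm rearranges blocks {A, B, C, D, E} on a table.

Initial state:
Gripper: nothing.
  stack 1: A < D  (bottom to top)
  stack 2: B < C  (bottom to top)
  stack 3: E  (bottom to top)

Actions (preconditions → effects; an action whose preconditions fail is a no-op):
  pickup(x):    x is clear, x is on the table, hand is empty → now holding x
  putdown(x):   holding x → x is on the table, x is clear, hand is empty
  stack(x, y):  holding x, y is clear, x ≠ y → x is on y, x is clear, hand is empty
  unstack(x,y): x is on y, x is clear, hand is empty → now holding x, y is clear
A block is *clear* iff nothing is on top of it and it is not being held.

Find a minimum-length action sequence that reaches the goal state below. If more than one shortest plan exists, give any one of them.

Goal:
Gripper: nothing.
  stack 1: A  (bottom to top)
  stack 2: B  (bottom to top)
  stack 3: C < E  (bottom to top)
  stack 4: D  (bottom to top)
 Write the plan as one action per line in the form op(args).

step 1 (unstack(D, A)): towers=[A; B/C; E] holding=D
step 2 (putdown(D)): towers=[A; B/C; D; E] holding=-
step 3 (unstack(C, B)): towers=[A; B; D; E] holding=C
step 4 (putdown(C)): towers=[A; B; C; D; E] holding=-
step 5 (pickup(E)): towers=[A; B; C; D] holding=E
step 6 (stack(E, C)): towers=[A; B; C/E; D] holding=-
goal check: towers=[A; B; C/E; D] holding=- — reached (length 6, optimal by BFS)

unstack(D, A)
putdown(D)
unstack(C, B)
putdown(C)
pickup(E)
stack(E, C)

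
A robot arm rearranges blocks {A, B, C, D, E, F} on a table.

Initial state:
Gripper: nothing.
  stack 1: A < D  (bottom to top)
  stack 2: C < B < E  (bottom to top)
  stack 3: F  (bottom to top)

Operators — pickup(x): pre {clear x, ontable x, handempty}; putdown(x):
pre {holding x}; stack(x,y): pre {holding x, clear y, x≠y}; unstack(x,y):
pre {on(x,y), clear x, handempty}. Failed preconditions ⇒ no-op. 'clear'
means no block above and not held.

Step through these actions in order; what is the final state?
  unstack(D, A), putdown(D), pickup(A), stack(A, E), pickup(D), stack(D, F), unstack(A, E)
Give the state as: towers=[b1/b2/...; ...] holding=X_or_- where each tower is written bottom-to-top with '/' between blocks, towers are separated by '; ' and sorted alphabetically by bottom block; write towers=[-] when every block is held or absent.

towers=[C/B/E; F/D] holding=A

step 1 (unstack(D, A)): towers=[A; C/B/E; F] holding=D
step 2 (putdown(D)): towers=[A; C/B/E; D; F] holding=-
step 3 (pickup(A)): towers=[C/B/E; D; F] holding=A
step 4 (stack(A, E)): towers=[C/B/E/A; D; F] holding=-
step 5 (pickup(D)): towers=[C/B/E/A; F] holding=D
step 6 (stack(D, F)): towers=[C/B/E/A; F/D] holding=-
step 7 (unstack(A, E)): towers=[C/B/E; F/D] holding=A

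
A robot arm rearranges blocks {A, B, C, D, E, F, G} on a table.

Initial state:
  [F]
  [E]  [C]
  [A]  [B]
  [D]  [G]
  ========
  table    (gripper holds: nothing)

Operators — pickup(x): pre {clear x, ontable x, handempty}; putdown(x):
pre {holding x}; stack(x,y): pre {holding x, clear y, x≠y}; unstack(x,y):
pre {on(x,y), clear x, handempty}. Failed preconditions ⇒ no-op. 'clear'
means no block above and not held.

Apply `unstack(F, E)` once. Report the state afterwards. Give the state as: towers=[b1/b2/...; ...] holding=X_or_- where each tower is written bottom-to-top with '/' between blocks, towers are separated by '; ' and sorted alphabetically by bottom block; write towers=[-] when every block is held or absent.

towers=[D/A/E; G/B/C] holding=F

before: towers=[D/A/E/F; G/B/C] holding=-
pre[unstack(F, E)]: on(F,E) yes, clear(F) yes, handempty yes
all met → apply unstack(F, E)
after:  towers=[D/A/E; G/B/C] holding=F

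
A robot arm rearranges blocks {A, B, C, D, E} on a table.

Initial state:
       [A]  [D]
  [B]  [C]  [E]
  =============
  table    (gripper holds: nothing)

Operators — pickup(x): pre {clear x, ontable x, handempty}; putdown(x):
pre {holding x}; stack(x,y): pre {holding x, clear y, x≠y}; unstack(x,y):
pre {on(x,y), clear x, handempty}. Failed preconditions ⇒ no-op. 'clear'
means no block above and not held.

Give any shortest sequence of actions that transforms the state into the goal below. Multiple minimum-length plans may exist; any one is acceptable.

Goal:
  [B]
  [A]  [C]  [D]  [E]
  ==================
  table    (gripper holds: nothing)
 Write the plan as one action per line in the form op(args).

unstack(D, E)
putdown(D)
unstack(A, C)
putdown(A)
pickup(B)
stack(B, A)

step 1 (unstack(D, E)): towers=[B; C/A; E] holding=D
step 2 (putdown(D)): towers=[B; C/A; D; E] holding=-
step 3 (unstack(A, C)): towers=[B; C; D; E] holding=A
step 4 (putdown(A)): towers=[A; B; C; D; E] holding=-
step 5 (pickup(B)): towers=[A; C; D; E] holding=B
step 6 (stack(B, A)): towers=[A/B; C; D; E] holding=-
goal check: towers=[A/B; C; D; E] holding=- — reached (length 6, optimal by BFS)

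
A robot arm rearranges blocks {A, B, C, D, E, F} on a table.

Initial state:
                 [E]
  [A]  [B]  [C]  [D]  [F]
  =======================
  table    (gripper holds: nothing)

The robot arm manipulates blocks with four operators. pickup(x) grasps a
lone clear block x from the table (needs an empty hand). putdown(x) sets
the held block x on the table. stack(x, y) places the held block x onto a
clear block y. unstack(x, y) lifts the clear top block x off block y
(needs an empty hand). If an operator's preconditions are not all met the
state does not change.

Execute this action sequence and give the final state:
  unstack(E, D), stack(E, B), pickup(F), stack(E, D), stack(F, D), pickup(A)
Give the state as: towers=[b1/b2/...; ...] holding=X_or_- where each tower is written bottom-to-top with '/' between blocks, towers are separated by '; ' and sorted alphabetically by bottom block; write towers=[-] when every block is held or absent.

step 1 (unstack(E, D)): towers=[A; B; C; D; F] holding=E
step 2 (stack(E, B)): towers=[A; B/E; C; D; F] holding=-
step 3 (pickup(F)): towers=[A; B/E; C; D] holding=F
step 4 (stack(E, D)) [no-op]: towers=[A; B/E; C; D] holding=F
step 5 (stack(F, D)): towers=[A; B/E; C; D/F] holding=-
step 6 (pickup(A)): towers=[B/E; C; D/F] holding=A

towers=[B/E; C; D/F] holding=A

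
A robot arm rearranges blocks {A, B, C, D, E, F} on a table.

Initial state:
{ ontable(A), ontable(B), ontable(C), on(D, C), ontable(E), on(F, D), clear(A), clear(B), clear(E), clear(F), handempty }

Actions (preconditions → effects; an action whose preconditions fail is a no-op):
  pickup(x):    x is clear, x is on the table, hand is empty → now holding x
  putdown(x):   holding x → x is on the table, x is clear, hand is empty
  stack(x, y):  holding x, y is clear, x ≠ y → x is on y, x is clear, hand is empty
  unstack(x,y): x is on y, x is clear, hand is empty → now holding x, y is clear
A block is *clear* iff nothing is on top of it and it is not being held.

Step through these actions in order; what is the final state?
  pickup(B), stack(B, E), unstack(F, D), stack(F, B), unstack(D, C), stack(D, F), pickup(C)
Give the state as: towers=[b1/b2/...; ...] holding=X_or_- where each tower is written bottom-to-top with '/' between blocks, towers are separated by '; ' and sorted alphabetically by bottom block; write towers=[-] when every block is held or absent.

towers=[A; E/B/F/D] holding=C

step 1 (pickup(B)): towers=[A; C/D/F; E] holding=B
step 2 (stack(B, E)): towers=[A; C/D/F; E/B] holding=-
step 3 (unstack(F, D)): towers=[A; C/D; E/B] holding=F
step 4 (stack(F, B)): towers=[A; C/D; E/B/F] holding=-
step 5 (unstack(D, C)): towers=[A; C; E/B/F] holding=D
step 6 (stack(D, F)): towers=[A; C; E/B/F/D] holding=-
step 7 (pickup(C)): towers=[A; E/B/F/D] holding=C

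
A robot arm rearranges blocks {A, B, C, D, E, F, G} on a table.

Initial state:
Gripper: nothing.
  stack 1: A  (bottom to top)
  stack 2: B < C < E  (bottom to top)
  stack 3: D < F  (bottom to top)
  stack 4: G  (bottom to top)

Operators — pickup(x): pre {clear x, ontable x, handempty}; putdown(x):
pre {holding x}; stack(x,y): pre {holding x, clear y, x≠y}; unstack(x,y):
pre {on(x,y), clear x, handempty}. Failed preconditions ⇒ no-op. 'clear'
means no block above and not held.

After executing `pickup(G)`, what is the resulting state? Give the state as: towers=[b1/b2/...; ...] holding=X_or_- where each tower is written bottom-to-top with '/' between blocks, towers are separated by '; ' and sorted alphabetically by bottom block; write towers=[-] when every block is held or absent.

towers=[A; B/C/E; D/F] holding=G

before: towers=[A; B/C/E; D/F; G] holding=-
pre[pickup(G)]: clear(G) yes, ontable(G) yes, handempty yes
all met → apply pickup(G)
after:  towers=[A; B/C/E; D/F] holding=G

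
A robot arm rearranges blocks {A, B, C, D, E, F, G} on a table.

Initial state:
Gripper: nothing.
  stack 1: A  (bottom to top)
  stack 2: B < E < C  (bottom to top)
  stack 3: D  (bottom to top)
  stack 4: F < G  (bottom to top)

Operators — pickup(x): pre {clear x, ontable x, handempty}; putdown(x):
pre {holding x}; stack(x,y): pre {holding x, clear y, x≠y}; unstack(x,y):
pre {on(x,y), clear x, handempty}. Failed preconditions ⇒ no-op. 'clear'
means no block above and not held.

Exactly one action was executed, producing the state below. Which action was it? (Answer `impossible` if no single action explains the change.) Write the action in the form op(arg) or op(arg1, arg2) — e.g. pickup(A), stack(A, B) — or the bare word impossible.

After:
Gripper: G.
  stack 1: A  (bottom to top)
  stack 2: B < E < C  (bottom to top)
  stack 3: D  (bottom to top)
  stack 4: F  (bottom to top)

unstack(G, F)

target: towers=[A; B/E/C; D; F] holding=G
     unstack(G, F) → towers=[A; B/E/C; D; F] holding=G  ← match
         pickup(D) → towers=[A; B/E/C; F/G] holding=D
         pickup(A) → towers=[B/E/C; D; F/G] holding=A
     unstack(C, E) → towers=[A; B/E; D; F/G] holding=C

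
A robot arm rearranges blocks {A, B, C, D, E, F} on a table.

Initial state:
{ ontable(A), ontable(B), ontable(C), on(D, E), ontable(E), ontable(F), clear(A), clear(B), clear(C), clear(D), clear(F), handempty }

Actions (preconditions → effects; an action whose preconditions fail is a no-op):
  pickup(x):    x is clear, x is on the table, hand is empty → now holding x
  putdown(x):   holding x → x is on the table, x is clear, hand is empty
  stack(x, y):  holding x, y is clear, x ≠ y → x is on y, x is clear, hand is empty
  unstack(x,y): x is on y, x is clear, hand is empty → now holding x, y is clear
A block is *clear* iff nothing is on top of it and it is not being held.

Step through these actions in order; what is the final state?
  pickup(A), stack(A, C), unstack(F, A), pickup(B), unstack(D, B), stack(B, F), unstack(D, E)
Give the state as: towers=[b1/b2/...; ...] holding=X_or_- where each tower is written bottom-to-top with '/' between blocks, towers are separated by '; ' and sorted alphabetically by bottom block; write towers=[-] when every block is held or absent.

towers=[C/A; E; F/B] holding=D

step 1 (pickup(A)): towers=[B; C; E/D; F] holding=A
step 2 (stack(A, C)): towers=[B; C/A; E/D; F] holding=-
step 3 (unstack(F, A)) [no-op]: towers=[B; C/A; E/D; F] holding=-
step 4 (pickup(B)): towers=[C/A; E/D; F] holding=B
step 5 (unstack(D, B)) [no-op]: towers=[C/A; E/D; F] holding=B
step 6 (stack(B, F)): towers=[C/A; E/D; F/B] holding=-
step 7 (unstack(D, E)): towers=[C/A; E; F/B] holding=D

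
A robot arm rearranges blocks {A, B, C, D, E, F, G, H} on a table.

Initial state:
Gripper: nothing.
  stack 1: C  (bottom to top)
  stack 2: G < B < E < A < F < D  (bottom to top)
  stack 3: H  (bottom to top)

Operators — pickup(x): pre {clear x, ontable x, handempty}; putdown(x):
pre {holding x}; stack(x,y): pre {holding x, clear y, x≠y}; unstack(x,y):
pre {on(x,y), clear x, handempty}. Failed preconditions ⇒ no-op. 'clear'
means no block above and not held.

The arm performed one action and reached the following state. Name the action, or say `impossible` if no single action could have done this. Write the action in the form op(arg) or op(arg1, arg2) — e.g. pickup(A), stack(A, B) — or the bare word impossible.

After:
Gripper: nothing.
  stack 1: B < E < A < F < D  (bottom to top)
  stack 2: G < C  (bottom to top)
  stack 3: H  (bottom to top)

impossible

target: towers=[B/E/A/F/D; G/C; H] holding=-
         pickup(H) → towers=[C; G/B/E/A/F/D] holding=H
     unstack(D, F) → towers=[C; G/B/E/A/F; H] holding=D
         pickup(C) → towers=[G/B/E/A/F/D; H] holding=C
none of the 3 applicable actions match → impossible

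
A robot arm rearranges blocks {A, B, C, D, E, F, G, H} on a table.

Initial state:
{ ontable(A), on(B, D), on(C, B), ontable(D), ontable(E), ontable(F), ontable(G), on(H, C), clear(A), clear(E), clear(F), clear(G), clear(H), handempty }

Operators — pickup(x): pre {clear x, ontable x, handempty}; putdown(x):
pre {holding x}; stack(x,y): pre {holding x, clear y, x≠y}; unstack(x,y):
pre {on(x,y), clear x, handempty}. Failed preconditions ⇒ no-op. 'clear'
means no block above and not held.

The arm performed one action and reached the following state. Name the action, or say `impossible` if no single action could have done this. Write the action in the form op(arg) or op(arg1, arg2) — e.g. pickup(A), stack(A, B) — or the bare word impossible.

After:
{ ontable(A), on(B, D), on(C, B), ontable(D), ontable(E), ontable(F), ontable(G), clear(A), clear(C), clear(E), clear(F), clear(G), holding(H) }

target: towers=[A; D/B/C; E; F; G] holding=H
         pickup(G) → towers=[A; D/B/C/H; E; F] holding=G
         pickup(A) → towers=[D/B/C/H; E; F; G] holding=A
         pickup(E) → towers=[A; D/B/C/H; F; G] holding=E
     unstack(H, C) → towers=[A; D/B/C; E; F; G] holding=H  ← match
         pickup(F) → towers=[A; D/B/C/H; E; G] holding=F

unstack(H, C)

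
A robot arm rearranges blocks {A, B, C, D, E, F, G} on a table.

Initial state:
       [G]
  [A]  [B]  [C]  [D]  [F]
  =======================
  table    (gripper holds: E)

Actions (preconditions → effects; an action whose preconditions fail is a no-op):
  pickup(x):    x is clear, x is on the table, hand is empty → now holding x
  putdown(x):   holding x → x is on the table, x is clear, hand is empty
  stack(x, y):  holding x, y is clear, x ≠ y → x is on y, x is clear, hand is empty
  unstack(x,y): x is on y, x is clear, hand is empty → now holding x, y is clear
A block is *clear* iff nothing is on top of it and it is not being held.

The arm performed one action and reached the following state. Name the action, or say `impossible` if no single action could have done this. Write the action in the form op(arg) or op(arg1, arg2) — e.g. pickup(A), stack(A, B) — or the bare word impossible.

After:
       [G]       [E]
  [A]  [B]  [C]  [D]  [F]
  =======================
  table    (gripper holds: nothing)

stack(E, D)

target: towers=[A; B/G; C; D/E; F] holding=-
        putdown(E) → towers=[A; B/G; C; D; E; F] holding=-
       stack(E, F) → towers=[A; B/G; C; D; F/E] holding=-
       stack(E, G) → towers=[A; B/G/E; C; D; F] holding=-
       stack(E, D) → towers=[A; B/G; C; D/E; F] holding=-  ← match
       stack(E, A) → towers=[A/E; B/G; C; D; F] holding=-
       stack(E, C) → towers=[A; B/G; C/E; D; F] holding=-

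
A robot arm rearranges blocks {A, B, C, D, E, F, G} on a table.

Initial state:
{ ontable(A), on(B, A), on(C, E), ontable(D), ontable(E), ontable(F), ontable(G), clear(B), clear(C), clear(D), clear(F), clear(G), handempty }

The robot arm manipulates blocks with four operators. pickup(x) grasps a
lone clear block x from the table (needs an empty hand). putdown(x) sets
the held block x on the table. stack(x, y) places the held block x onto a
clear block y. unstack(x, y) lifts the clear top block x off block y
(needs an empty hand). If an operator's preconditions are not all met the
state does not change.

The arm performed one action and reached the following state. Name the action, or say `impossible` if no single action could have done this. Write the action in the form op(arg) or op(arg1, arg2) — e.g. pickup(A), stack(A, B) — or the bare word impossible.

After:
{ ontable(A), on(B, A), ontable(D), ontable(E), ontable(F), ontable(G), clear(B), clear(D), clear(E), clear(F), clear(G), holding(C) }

unstack(C, E)

target: towers=[A/B; D; E; F; G] holding=C
     unstack(B, A) → towers=[A; D; E/C; F; G] holding=B
         pickup(F) → towers=[A/B; D; E/C; G] holding=F
         pickup(G) → towers=[A/B; D; E/C; F] holding=G
         pickup(D) → towers=[A/B; E/C; F; G] holding=D
     unstack(C, E) → towers=[A/B; D; E; F; G] holding=C  ← match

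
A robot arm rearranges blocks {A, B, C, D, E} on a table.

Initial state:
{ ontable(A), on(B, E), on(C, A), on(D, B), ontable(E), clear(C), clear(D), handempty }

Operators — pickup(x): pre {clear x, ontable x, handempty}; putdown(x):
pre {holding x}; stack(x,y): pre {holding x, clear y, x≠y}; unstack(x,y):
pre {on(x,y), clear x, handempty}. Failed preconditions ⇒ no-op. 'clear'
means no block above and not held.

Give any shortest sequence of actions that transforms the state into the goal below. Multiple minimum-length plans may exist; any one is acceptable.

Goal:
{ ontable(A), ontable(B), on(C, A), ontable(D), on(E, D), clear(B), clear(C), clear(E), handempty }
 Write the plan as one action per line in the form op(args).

step 1 (unstack(D, B)): towers=[A/C; E/B] holding=D
step 2 (putdown(D)): towers=[A/C; D; E/B] holding=-
step 3 (unstack(B, E)): towers=[A/C; D; E] holding=B
step 4 (putdown(B)): towers=[A/C; B; D; E] holding=-
step 5 (pickup(E)): towers=[A/C; B; D] holding=E
step 6 (stack(E, D)): towers=[A/C; B; D/E] holding=-
goal check: towers=[A/C; B; D/E] holding=- — reached (length 6, optimal by BFS)

unstack(D, B)
putdown(D)
unstack(B, E)
putdown(B)
pickup(E)
stack(E, D)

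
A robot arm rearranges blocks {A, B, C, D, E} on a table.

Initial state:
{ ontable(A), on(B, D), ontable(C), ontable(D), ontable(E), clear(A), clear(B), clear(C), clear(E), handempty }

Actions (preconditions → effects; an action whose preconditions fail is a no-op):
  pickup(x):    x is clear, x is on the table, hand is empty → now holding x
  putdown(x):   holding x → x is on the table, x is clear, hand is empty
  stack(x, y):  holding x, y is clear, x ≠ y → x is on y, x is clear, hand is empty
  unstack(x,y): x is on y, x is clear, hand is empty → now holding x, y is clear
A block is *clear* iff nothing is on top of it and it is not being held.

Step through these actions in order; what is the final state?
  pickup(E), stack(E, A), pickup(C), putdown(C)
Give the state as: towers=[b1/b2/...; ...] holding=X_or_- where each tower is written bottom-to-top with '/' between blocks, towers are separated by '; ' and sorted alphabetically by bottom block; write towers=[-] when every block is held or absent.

step 1 (pickup(E)): towers=[A; C; D/B] holding=E
step 2 (stack(E, A)): towers=[A/E; C; D/B] holding=-
step 3 (pickup(C)): towers=[A/E; D/B] holding=C
step 4 (putdown(C)): towers=[A/E; C; D/B] holding=-

towers=[A/E; C; D/B] holding=-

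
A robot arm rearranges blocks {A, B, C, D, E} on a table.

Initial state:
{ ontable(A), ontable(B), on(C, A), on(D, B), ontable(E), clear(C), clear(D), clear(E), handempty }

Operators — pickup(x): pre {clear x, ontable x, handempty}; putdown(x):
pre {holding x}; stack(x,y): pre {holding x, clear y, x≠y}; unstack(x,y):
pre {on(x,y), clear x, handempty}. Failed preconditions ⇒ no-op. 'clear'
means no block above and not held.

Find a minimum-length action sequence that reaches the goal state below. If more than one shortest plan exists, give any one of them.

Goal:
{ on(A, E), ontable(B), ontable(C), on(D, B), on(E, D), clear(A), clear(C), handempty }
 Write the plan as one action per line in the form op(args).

pickup(E)
stack(E, D)
unstack(C, A)
putdown(C)
pickup(A)
stack(A, E)

step 1 (pickup(E)): towers=[A/C; B/D] holding=E
step 2 (stack(E, D)): towers=[A/C; B/D/E] holding=-
step 3 (unstack(C, A)): towers=[A; B/D/E] holding=C
step 4 (putdown(C)): towers=[A; B/D/E; C] holding=-
step 5 (pickup(A)): towers=[B/D/E; C] holding=A
step 6 (stack(A, E)): towers=[B/D/E/A; C] holding=-
goal check: towers=[B/D/E/A; C] holding=- — reached (length 6, optimal by BFS)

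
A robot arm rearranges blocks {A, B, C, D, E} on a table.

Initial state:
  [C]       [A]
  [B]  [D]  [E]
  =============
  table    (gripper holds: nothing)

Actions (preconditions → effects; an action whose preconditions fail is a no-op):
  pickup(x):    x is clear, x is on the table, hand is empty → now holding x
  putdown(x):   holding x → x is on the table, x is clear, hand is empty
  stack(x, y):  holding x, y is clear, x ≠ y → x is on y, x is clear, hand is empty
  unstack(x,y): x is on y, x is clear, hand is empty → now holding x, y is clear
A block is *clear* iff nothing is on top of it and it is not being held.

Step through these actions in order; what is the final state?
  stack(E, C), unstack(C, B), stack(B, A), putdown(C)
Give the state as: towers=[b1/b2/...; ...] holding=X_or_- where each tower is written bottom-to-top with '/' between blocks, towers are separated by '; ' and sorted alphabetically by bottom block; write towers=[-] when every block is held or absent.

towers=[B; C; D; E/A] holding=-

step 1 (stack(E, C)) [no-op]: towers=[B/C; D; E/A] holding=-
step 2 (unstack(C, B)): towers=[B; D; E/A] holding=C
step 3 (stack(B, A)) [no-op]: towers=[B; D; E/A] holding=C
step 4 (putdown(C)): towers=[B; C; D; E/A] holding=-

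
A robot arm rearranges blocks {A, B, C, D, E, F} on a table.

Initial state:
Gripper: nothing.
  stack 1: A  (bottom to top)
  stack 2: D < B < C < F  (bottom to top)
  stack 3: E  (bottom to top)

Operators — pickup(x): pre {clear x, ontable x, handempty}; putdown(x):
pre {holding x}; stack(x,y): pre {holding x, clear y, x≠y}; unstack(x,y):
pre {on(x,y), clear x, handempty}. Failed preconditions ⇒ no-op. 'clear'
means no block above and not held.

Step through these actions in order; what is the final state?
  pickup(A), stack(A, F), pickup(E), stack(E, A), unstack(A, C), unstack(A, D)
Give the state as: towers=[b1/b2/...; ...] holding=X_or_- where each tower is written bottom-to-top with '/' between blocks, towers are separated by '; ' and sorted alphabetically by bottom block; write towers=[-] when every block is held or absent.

towers=[D/B/C/F/A/E] holding=-

step 1 (pickup(A)): towers=[D/B/C/F; E] holding=A
step 2 (stack(A, F)): towers=[D/B/C/F/A; E] holding=-
step 3 (pickup(E)): towers=[D/B/C/F/A] holding=E
step 4 (stack(E, A)): towers=[D/B/C/F/A/E] holding=-
step 5 (unstack(A, C)) [no-op]: towers=[D/B/C/F/A/E] holding=-
step 6 (unstack(A, D)) [no-op]: towers=[D/B/C/F/A/E] holding=-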